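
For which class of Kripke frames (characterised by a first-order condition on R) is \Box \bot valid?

□⊥ is valid iff no world has any successor (otherwise □⊥ fails at any world with one).

Emptiness of R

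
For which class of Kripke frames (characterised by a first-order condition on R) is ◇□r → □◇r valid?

convergence: ∀x ∀y ∀z (Rxy ∧ Rxz → ∃w (Ryw ∧ Rzw))

This is the .2 axiom.
It corresponds to convergence: ∀x ∀y ∀z (Rxy ∧ Rxz → ∃w (Ryw ∧ Rzw)).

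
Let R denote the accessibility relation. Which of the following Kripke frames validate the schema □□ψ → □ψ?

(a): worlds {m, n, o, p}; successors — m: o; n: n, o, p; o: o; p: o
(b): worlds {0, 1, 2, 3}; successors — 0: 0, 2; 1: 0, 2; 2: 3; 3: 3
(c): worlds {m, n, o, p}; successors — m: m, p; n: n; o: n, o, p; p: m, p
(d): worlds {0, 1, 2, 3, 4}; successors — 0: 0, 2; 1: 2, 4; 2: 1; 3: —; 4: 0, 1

The schema corresponds to density: ∀x ∀y (Rxy → ∃z (Rxz ∧ Rzy)).
(a): ✓.
(b): ✓.
(c): ✓.
(d): fails — R12 but no z with R1z and Rz2.
Valid on: (a), (b), (c).

(a), (b), (c)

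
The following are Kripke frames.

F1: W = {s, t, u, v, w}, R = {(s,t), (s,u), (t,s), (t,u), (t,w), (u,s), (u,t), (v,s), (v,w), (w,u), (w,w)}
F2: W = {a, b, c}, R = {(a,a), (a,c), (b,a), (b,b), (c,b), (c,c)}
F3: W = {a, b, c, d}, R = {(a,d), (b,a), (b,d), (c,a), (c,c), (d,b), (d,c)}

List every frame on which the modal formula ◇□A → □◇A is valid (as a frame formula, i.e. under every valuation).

F2

Frame correspondent (Sahlqvist): ∀x ∀y ∀z (Rxy ∧ Rxz → ∃w (Ryw ∧ Rzw)) — i.e. convergence.
F1: fails — Rtw and Rtu but w and u have no common successor.
F2: holds.
F3: fails — Rba and Rbd but a and d have no common successor.
Valid on: F2.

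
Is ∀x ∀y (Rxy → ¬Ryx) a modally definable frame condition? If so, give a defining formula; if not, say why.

No

Modal frame validity is preserved under surjective bounded morphisms.
The 3-cycle (worlds w0,w1,w2 with w0→w1→w2→w0) is asymmetric. Mapping every world to a single reflexive point • is a surjective bounded morphism, and the reflexive point is not asymmetric (R•• but asymmetry requires ¬R••).
Hence asymmetry is not modally definable.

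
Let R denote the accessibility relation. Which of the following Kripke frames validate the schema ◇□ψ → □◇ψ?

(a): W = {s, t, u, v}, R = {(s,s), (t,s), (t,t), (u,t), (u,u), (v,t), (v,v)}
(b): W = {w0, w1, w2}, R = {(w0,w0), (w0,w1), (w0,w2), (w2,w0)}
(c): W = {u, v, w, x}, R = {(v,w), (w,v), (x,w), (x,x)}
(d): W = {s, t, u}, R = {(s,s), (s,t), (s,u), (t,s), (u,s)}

This is the axiom for convergence; its first-order frame correspondent is ∀x ∀y ∀z (Rxy ∧ Rxz → ∃w (Ryw ∧ Rzw)).
(a): ✓.
(b): fails — Rw0w1 and Rw0w1 but w1 and w1 have no common successor.
(c): fails — Rxw and Rxx but w and x have no common successor.
(d): ✓.
Valid on: (a), (d).

(a), (d)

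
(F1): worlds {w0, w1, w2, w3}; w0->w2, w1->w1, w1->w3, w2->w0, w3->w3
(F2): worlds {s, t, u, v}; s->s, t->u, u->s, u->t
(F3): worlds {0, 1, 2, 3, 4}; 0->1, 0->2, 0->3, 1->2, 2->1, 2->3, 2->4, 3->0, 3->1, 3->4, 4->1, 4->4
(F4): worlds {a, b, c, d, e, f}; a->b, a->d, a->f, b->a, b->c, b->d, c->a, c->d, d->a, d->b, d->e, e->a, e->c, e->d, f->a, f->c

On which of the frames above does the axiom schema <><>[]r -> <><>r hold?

(F4)

This is the axiom for a generalized confluence (Geach) condition; its first-order frame correspondent is forall x forall y (x R^2 y -> exists w (yRw & x R^2 w)).
(F1): fails — w0R²w0 but no w with w0Rw and w0R²w.
(F2): fails — tR²t but no w with tRw and tR²w.
(F3): fails — 1R²1 but no w with 1Rw and 1R²w.
(F4): ✓.
Valid on: (F4).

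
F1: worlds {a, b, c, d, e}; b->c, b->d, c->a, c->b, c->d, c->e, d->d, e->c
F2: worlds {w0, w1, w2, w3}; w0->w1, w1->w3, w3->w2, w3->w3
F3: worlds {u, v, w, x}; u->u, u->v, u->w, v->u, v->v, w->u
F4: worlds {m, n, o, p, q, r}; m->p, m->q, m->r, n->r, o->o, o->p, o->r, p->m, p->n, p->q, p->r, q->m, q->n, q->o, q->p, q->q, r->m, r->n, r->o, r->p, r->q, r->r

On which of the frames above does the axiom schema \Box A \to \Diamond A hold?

F4

Frame correspondent (Sahlqvist): \forall x \exists y Rxy — i.e. seriality.
F1: fails — world a has no successor.
F2: fails — world w2 has no successor.
F3: fails — world x has no successor.
F4: ✓.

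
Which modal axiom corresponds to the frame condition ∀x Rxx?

□q → q

The condition is reflexivity. The T schema □q → q defines it.
Suppose □q→q is valid. At any x set V(q)={w : Rxw}. Then □q holds at x, so q holds at x, i.e. Rxx.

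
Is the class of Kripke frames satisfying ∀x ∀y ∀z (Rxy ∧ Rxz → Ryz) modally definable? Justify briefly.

Yes: it is the Euclidean property, defined by the 5 schema ◇p → □◇p.

Definable; ◇p → □◇p defines it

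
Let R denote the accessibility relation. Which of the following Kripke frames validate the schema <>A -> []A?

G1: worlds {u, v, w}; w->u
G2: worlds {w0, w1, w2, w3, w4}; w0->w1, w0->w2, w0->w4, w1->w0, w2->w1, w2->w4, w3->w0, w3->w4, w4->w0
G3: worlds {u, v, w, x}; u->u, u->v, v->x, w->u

G1

This is the axiom for partial functionality; its first-order frame correspondent is forall x forall y forall z (Rxy & Rxz -> y = z).
G1: ✓.
G2: fails — w0 sees both w1 and w2.
G3: fails — u sees both u and v.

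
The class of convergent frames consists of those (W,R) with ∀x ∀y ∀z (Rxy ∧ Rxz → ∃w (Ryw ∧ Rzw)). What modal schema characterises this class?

This is convergence; the standard corresponding axiom is .2: ◇□q → □◇q.
Suppose ◇□q→□◇q is valid. Take Rxy, Rxz and set V(q)={w : Ryw}. Then □q at y so ◇□q at x, so □◇q at x, so ◇q at z, giving w with Rzw and Ryw.

◇□q → □◇q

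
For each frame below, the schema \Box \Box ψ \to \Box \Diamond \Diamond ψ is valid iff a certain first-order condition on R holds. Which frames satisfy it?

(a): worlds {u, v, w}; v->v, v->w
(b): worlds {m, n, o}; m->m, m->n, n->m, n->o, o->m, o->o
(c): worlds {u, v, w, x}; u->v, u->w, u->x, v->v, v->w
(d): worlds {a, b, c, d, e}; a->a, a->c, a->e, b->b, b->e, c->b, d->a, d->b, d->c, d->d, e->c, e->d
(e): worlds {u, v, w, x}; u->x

(b), (d)

Frame correspondent (Sahlqvist): \forall x \forall z (xRz \to \exists w (x R^2 w \wedge z R^2 w)) — i.e. a generalized confluence (Geach) condition.
(a): fails — vRw but no t with vR²t and wR²t.
(b): holds.
(c): fails — uRw but no t with uR²t and wR²t.
(d): holds.
(e): fails — uRx but no t with uR²t and xR²t.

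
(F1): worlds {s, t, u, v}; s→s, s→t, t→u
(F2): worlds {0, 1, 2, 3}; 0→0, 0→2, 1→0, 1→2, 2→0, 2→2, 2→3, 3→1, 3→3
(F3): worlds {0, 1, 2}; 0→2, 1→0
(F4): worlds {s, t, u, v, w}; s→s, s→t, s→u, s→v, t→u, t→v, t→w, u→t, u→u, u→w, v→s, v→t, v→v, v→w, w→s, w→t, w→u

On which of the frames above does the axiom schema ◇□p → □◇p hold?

This is the axiom for convergence; its first-order frame correspondent is ∀x ∀y ∀z (Rxy ∧ Rxz → ∃w (Ryw ∧ Rzw)).
(F1): fails — Rss and Rst but s and t have no common successor.
(F2): fails — R23 and R20 but 3 and 0 have no common successor.
(F3): fails — R02 and R02 but 2 and 2 have no common successor.
(F4): ✓.

(F4)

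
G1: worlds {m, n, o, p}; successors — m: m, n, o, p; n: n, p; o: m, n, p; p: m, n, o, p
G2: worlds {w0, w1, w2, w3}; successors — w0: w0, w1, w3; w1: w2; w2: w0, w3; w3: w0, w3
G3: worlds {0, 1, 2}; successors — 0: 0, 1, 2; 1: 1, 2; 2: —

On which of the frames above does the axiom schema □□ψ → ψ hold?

G1

Frame correspondent (Sahlqvist): ∀x ∃w (xR²w ∧ x = w) — i.e. a generalized confluence (Geach) condition.
G1: ✓.
G2: fails — at w1 but no w with w1R²w and w1=w.
G3: fails — at 2 but no w with 2R²w and 2=w.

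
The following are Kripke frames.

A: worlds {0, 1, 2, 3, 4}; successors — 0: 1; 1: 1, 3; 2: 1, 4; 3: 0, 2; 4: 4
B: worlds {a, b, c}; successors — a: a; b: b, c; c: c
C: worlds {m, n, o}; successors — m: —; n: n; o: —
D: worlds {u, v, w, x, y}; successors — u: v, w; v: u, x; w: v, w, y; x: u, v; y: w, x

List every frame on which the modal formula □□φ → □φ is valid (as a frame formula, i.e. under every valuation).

Frame correspondent (Sahlqvist): ∀x ∀y (Rxy → ∃z (Rxz ∧ Rzy)) — i.e. density.
A: fails — R32 but no z with R3z and Rz2.
B: satisfies the condition.
C: satisfies the condition.
D: fails — Ryx but no z with Ryz and Rzx.
Valid on: B, C.

B, C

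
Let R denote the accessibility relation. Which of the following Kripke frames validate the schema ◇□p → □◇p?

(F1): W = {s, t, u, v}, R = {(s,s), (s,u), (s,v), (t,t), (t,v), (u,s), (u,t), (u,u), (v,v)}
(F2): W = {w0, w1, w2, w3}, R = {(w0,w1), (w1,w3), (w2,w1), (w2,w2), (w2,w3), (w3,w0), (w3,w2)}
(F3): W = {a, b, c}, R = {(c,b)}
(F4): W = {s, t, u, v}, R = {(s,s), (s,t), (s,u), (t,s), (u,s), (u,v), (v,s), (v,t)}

(F4)

This is the axiom for convergence; its first-order frame correspondent is ∀x ∀y ∀z (Rxy ∧ Rxz → ∃w (Ryw ∧ Rzw)).
(F1): fails — Rsv and Rsu but v and u have no common successor.
(F2): fails — Rw2w1 and Rw2w3 but w1 and w3 have no common successor.
(F3): fails — Rcb and Rcb but b and b have no common successor.
(F4): condition met.
Valid on: (F4).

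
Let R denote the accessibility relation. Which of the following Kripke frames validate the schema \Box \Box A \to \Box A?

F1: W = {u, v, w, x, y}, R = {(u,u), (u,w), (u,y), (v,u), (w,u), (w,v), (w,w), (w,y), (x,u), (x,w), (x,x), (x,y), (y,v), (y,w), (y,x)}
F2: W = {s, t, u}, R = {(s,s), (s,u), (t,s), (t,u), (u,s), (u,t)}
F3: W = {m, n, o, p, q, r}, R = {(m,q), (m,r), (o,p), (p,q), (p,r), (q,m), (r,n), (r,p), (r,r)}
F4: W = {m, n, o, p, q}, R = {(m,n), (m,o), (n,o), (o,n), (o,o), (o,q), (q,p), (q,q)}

F1, F4

This is the axiom for density; its first-order frame correspondent is \forall x \forall y (Rxy \to \exists z (Rxz \wedge Rzy)).
F1: satisfies the condition.
F2: fails — Rut but no z with Ruz and Rzt.
F3: fails — Rop but no z with Roz and Rzp.
F4: satisfies the condition.
Valid on: F1, F4.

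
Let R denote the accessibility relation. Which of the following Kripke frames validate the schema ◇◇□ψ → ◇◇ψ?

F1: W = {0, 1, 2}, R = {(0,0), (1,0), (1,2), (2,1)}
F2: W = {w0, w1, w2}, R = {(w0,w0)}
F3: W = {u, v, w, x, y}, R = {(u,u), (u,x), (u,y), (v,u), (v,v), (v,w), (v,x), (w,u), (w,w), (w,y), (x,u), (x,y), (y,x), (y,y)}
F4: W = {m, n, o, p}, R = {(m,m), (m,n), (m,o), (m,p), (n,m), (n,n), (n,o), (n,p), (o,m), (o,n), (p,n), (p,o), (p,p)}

F2, F3, F4

This is the axiom for a generalized confluence (Geach) condition; its first-order frame correspondent is ∀x ∀y (xR²y → ∃w (yRw ∧ xR²w)).
F1: fails — 2R²2 but no w with 2Rw and 2R²w.
F2: satisfies the condition.
F3: satisfies the condition.
F4: satisfies the condition.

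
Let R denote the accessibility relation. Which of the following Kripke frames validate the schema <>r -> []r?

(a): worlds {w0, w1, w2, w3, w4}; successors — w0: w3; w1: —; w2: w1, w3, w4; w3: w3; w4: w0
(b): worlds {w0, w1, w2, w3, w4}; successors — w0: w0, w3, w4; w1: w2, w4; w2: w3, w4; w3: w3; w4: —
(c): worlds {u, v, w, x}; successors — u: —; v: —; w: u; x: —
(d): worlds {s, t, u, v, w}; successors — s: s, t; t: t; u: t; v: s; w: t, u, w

(c)

The schema corresponds to partial functionality: forall x forall y forall z (Rxy & Rxz -> y = z).
(a): fails — w2 sees both w1 and w3.
(b): fails — w0 sees both w0 and w3.
(c): holds.
(d): fails — s sees both s and t.
Valid on: (c).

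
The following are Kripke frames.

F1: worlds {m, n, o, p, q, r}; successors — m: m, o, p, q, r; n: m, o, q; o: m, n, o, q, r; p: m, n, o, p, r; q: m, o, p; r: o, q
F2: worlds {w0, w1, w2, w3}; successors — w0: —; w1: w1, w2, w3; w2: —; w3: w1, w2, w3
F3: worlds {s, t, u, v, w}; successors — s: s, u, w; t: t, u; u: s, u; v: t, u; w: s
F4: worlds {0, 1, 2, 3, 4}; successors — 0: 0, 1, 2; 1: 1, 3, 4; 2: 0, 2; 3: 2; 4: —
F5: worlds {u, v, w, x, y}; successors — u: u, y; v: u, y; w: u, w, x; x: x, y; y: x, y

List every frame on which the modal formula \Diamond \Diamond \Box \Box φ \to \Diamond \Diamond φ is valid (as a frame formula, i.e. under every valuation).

Frame correspondent (Sahlqvist): \forall x \forall y (x R^2 y \to \exists w (y R^2 w \wedge x R^2 w)) — i.e. a generalized confluence (Geach) condition.
F1: condition met.
F2: fails — w1R²w2 but no w with w2R²w and w1R²w.
F3: condition met.
F4: fails — 0R²4 but no w with 4R²w and 0R²w.
F5: condition met.
Valid on: F1, F3, F5.

F1, F3, F5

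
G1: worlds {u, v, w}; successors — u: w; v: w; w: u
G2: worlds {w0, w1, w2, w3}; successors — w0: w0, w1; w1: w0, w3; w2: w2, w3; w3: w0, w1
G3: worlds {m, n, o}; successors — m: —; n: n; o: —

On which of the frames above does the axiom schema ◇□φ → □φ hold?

G3

The schema corresponds to the Euclidean property: ∀x ∀y ∀z (Rxy ∧ Rxz → Ryz).
G1: fails — Ruw and Ruw but not Rww.
G2: fails — Rw0w1 and Rw0w1 but not Rw1w1.
G3: satisfies the condition.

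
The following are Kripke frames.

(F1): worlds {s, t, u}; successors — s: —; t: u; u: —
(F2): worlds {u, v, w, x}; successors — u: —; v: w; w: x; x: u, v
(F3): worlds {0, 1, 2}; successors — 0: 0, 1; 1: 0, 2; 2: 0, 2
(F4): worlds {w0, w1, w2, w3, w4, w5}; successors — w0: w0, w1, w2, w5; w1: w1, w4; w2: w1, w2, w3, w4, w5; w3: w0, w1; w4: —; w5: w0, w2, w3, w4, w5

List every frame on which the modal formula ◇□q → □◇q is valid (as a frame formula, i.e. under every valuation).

(F3)

The schema corresponds to convergence: ∀x ∀y ∀z (Rxy ∧ Rxz → ∃w (Ryw ∧ Rzw)).
(F1): fails — Rtu and Rtu but u and u have no common successor.
(F2): fails — Rxu and Rxu but u and u have no common successor.
(F3): ✓.
(F4): fails — Rw1w1 and Rw1w4 but w1 and w4 have no common successor.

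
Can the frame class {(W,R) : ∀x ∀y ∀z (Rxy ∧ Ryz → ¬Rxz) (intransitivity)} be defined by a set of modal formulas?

No

Modal frame validity is preserved under surjective bounded morphisms.
The 3-cycle (worlds s,t,u with s→t→u→s) is intransitive. Mapping every world to a single reflexive point • is a surjective bounded morphism; the reflexive point is not intransitive (R••∧R•• but R••).
So no modal formula (or set of formulas) defines exactly the intransitive frames.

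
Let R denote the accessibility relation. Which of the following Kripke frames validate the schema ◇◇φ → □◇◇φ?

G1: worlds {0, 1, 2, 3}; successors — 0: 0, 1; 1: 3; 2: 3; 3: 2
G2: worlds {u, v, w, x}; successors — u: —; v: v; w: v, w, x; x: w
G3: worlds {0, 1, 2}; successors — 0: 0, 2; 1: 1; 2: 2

none

The schema corresponds to a generalized confluence (Geach) condition: ∀x ∀y ∀z ((xR²y ∧ xRz) → ∃w (y = w ∧ zR²w)).
G1: fails — 0R²0, 0R1 but no w with 0=w and 1R²w.
G2: fails — wR²w, wRv but no t with w=t and vR²t.
G3: fails — 0R²0, 0R2 but no w with 0=w and 2R²w.
Valid on no frame.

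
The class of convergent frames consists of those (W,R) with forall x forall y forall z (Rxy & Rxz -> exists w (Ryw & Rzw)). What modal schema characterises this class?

◇□r → □◇r

The condition is convergence. The .2 schema ◇□r → □◇r defines it.
Suppose ◇□r→□◇r is valid. Take Rxy, Rxz and set V(r)={w : Ryw}. Then □r at y so ◇□r at x, so □◇r at x, so ◇r at z, giving w with Rzw and Ryw.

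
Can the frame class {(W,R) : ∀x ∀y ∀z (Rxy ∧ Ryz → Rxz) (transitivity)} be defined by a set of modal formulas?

Yes — defined by □r → □□r

This is a Sahlqvist condition; the 4 axiom □r → □□r defines it.
Suppose □r→□□r is valid. Take Rxy, Ryz and set V(r)={w : Rxw}. Then □r at x, so □□r at x, so □r at y, so r at z, i.e. Rxz.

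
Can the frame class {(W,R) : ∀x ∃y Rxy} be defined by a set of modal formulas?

Yes: it is seriality, defined by the D schema □r → ◇r.
Suppose □r→◇r is valid. At any x set V(r)=W. Then □r at x, so ◇r at x, so x has a successor.

Yes, by □r → ◇r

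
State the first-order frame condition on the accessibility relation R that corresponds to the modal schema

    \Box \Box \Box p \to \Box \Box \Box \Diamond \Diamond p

This is a Sahlqvist (Geach-type) schema ◇^0□^3p → □^3◇^2p.
Minimal-valuation argument: fix x; take any y with xR^0y and any z with xR^3z. Set V(p) to the set of worlds R-reachable from y in exactly 3 steps. Then □^3p holds at y, so the antecedent holds at x; validity forces ◇^2p at z, giving a w with zR^2w and yR^3w.
First-order correspondent: \forall x \forall z (x R^3 z \to \exists w (x R^3 w \wedge z R^2 w)).

\forall x \forall z (x R^3 z \to \exists w (x R^3 w \wedge z R^2 w))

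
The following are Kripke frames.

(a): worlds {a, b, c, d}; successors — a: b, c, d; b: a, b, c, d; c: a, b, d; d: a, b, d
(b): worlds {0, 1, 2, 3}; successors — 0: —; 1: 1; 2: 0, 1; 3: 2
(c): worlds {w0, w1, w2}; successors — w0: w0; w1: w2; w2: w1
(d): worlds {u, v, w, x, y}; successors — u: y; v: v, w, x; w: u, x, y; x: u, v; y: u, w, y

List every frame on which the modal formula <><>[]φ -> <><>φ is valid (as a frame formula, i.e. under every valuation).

(a), (d)

Frame correspondent (Sahlqvist): forall x forall y (x R^2 y -> exists w (yRw & x R^2 w)) — i.e. a generalized confluence (Geach) condition.
(a): holds.
(b): fails — 3R²0 but no w with 0Rw and 3R²w.
(c): fails — w1R²w1 but no w with w1Rw and w1R²w.
(d): holds.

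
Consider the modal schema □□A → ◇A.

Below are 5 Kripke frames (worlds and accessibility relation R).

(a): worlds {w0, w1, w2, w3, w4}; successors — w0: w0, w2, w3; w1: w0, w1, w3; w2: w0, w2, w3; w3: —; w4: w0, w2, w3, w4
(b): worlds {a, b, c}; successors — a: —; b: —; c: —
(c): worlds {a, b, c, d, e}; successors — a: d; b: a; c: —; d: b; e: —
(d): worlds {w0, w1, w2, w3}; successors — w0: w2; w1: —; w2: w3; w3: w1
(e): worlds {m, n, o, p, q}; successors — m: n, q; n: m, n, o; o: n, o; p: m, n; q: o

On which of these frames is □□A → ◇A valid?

Frame correspondent (Sahlqvist): ∀x ∃w (xR²w ∧ xRw) — i.e. a generalized confluence (Geach) condition.
(a): fails — at w3 but no w with w3R²w and w3Rw.
(b): fails — at a but no w with aR²w and aRw.
(c): fails — at a but no w with aR²w and aRw.
(d): fails — at w0 but no w with w0R²w and w0Rw.
(e): ✓.
Valid on: (e).

(e)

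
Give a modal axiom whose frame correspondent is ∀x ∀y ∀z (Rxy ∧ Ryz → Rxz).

□p → □□p

A defining formula is □p → □□p (the 4 axiom).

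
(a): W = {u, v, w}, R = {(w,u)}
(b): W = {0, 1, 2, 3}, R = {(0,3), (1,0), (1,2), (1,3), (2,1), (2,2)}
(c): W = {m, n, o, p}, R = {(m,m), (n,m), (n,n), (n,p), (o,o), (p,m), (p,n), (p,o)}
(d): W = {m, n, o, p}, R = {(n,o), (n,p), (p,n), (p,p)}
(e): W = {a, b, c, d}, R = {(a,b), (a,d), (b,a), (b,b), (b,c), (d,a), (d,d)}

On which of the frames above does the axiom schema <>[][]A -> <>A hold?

This is the axiom for a generalized confluence (Geach) condition; its first-order frame correspondent is forall x forall y (xRy -> exists w (y R^2 w & xRw)).
(a): fails — wRu but no t with uR²t and wRt.
(b): fails — 0R3 but no w with 3R²w and 0Rw.
(c): ✓.
(d): fails — nRo but no w with oR²w and nRw.
(e): fails — bRc but no w with cR²w and bRw.

(c)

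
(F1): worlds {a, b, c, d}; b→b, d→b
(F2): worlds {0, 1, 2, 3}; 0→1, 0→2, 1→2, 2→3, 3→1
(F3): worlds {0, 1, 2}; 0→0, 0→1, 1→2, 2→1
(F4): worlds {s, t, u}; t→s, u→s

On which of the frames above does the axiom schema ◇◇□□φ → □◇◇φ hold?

The schema corresponds to a generalized confluence (Geach) condition: ∀x ∀y ∀z ((xR²y ∧ xRz) → ∃w (yR²w ∧ zR²w)).
(F1): condition met.
(F2): fails — 0R²2, 0R1 but no w with 2R²w and 1R²w.
(F3): fails — 0R²2, 0R1 but no w with 2R²w and 1R²w.
(F4): condition met.
Valid on: (F1), (F4).

(F1), (F4)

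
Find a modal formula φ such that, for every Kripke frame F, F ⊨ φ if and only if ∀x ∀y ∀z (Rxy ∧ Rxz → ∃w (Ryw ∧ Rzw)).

◇□p → □◇p

The condition is convergence. The .2 schema ◇□p → □◇p defines it.
Suppose ◇□p→□◇p is valid. Take Rxy, Rxz and set V(p)={w : Ryw}. Then □p at y so ◇□p at x, so □◇p at x, so ◇p at z, giving w with Rzw and Ryw.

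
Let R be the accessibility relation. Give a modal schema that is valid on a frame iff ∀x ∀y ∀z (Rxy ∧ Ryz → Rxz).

The condition is transitivity. The 4 schema □s → □□s defines it.
Suppose □s→□□s is valid. Take Rxy, Ryz and set V(s)={w : Rxw}. Then □s at x, so □□s at x, so □s at y, so s at z, i.e. Rxz.

□s → □□s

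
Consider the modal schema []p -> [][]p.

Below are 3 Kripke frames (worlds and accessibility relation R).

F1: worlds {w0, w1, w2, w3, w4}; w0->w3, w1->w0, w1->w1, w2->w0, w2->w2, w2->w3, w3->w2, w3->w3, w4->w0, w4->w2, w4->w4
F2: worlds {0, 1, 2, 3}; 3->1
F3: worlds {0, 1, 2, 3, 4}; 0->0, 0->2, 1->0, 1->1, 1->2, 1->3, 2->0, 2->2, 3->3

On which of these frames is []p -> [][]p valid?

This is the axiom for transitivity; its first-order frame correspondent is forall x forall y forall z (Rxy & Ryz -> Rxz).
F1: fails — Rw1w0 and Rw0w3 but not Rw1w3.
F2: condition met.
F3: condition met.

F2, F3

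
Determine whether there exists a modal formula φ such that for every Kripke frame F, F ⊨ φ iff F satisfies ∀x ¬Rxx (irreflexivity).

No

Modal frame validity is preserved under surjective bounded morphisms.
The 2-cycle (worlds s,t with s→t→s) is irreflexive, and the map sending every world to a single reflexive point • is a surjective bounded morphism (forth: every edge maps to (•,•); back: every world has a successor). So any modal formula valid on the 2-cycle is also valid on the reflexive point, which is not irreflexive.
Hence irreflexivity is not modally definable.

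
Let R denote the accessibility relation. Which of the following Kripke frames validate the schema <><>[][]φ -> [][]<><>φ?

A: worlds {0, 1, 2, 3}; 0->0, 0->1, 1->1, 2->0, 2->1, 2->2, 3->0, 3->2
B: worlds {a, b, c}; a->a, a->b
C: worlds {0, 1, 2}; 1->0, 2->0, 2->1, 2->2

Frame correspondent (Sahlqvist): forall x forall y forall z ((x R^2 y & x R^2 z) -> exists w (y R^2 w & z R^2 w)) — i.e. a generalized confluence (Geach) condition.
A: satisfies the condition.
B: fails — aR²a, aR²b but no w with aR²w and bR²w.
C: fails — 2R²0, 2R²0 but no w with 0R²w and 0R²w.

A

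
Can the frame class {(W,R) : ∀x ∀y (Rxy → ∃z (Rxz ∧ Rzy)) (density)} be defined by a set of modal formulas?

This is a Sahlqvist condition; the C4 axiom □□r → □r defines it.
Suppose □□r→□r is valid. Take Rxy and set V(r)={w : xR²w}. Then □□r at x, so □r at x, so r at y, i.e. ∃z(Rxz∧Rzy).

Yes, by □□r → □r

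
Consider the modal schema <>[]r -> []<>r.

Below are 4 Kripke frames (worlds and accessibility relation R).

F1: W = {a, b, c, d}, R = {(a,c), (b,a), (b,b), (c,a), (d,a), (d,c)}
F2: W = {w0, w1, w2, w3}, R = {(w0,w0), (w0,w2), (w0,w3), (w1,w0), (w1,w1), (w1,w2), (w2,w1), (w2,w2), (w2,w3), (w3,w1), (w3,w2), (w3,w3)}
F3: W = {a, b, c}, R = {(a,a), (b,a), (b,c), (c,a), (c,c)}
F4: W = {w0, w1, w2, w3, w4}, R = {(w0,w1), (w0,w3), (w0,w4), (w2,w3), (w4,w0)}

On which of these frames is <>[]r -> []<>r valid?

F2, F3

Frame correspondent (Sahlqvist): forall x forall y forall z (Rxy & Rxz -> exists w (Ryw & Rzw)) — i.e. convergence.
F1: fails — Rbb and Rba but b and a have no common successor.
F2: holds.
F3: holds.
F4: fails — Rw0w4 and Rw0w1 but w4 and w1 have no common successor.
Valid on: F2, F3.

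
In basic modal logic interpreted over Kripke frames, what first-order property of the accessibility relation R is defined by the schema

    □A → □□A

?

Suppose □A→□□A is valid. Take Rxy, Ryz and set V(A)={w : Rxw}. Then □A at x, so □□A at x, so □A at y, so A at z, i.e. Rxz.

transitivity: ∀x ∀y ∀z (Rxy ∧ Ryz → Rxz)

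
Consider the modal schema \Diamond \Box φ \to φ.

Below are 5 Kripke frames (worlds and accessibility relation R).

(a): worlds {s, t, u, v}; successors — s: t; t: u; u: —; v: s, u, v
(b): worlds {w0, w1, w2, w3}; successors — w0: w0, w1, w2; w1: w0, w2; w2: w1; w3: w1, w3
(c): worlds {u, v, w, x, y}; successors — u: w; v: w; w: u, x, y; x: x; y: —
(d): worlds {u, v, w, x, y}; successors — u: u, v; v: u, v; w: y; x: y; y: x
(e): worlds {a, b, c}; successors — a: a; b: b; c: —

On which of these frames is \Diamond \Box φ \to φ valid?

(e)

Frame correspondent (Sahlqvist): \forall x \forall y (xRy \to \exists w (yRw \wedge x = w)) — i.e. a generalized confluence (Geach) condition.
(a): fails — sRt but no w with tRw and s=w.
(b): fails — w0Rw2 but no w with w2Rw and w0=w.
(c): fails — vRw but no t with wRt and v=t.
(d): fails — wRy but no t with yRt and w=t.
(e): holds.
Valid on: (e).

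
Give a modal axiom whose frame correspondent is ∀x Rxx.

□r → r

This is reflexivity; the standard corresponding axiom is T: □r → r.
Suppose □r→r is valid. At any x set V(r)={w : Rxw}. Then □r holds at x, so r holds at x, i.e. Rxx.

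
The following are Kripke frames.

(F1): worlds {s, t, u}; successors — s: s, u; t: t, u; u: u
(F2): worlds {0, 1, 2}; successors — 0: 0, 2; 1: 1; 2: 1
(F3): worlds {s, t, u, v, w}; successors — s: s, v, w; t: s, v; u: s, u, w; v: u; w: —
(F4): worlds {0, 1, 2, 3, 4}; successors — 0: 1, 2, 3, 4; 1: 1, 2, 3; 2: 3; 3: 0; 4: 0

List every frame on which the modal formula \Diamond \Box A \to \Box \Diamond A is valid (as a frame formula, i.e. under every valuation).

(F1)

The schema corresponds to convergence: \forall x \forall y \forall z (Rxy \wedge Rxz \to \exists w (Ryw \wedge Rzw)).
(F1): condition met.
(F2): fails — R00 and R02 but 0 and 2 have no common successor.
(F3): fails — Rsv and Rsw but v and w have no common successor.
(F4): fails — R02 and R04 but 2 and 4 have no common successor.
Valid on: (F1).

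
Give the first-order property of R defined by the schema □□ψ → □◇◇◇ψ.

This is a Sahlqvist (Geach-type) schema ◇^0□^2ψ → □^1◇^3ψ.
Minimal-valuation argument: fix x; take any y with xR^0y and any z with xR^1z. Set V(ψ) to the set of worlds R-reachable from y in exactly 2 steps. Then □^2ψ holds at y, so the antecedent holds at x; validity forces ◇^3ψ at z, giving a w with zR^3w and yR^2w.
First-order correspondent: ∀x ∀z (xRz → ∃w (xR²w ∧ zR³w)).

∀x ∀z (xRz → ∃w (xR²w ∧ zR³w))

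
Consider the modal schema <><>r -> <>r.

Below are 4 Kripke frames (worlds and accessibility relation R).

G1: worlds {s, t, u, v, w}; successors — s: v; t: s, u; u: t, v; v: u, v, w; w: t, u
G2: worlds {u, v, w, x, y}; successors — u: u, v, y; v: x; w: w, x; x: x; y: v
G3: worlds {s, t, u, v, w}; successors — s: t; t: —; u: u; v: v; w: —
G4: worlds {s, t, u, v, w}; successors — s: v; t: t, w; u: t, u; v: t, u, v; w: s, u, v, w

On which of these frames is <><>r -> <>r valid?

The schema corresponds to transitivity: forall x forall y forall z (Rxy & Ryz -> Rxz).
G1: fails — Ruv and Rvw but not Ruw.
G2: fails — Ruv and Rvx but not Rux.
G3: condition met.
G4: fails — Rwu and Rut but not Rwt.

G3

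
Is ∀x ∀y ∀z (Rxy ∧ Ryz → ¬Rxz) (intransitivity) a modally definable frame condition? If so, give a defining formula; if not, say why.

Any modally definable frame class is closed under surjective bounded morphisms.
The 5-cycle (worlds a,b,c,d,e with a→b→c→d→e→a) is intransitive. Mapping every world to a single reflexive point • is a surjective bounded morphism; the reflexive point is not intransitive (R••∧R•• but R••).
Hence intransitivity is not modally definable.

Not modally definable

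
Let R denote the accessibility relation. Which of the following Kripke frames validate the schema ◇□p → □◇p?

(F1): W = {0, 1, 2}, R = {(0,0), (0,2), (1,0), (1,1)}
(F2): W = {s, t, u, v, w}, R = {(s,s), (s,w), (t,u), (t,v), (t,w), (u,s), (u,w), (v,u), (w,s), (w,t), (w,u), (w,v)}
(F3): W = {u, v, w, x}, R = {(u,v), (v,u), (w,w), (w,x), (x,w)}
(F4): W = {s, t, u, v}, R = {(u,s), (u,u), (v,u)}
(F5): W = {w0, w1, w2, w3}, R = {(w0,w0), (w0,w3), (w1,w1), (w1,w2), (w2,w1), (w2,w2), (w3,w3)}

(F3), (F5)

This is the axiom for convergence; its first-order frame correspondent is ∀x ∀y ∀z (Rxy ∧ Rxz → ∃w (Ryw ∧ Rzw)).
(F1): fails — R00 and R02 but 0 and 2 have no common successor.
(F2): fails — Rtv and Rtu but v and u have no common successor.
(F3): holds.
(F4): fails — Rus and Rus but s and s have no common successor.
(F5): holds.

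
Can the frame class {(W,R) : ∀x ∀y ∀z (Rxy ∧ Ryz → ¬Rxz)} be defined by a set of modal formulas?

No

If a class were modally definable it would be closed under surjective bounded morphisms (Goldblatt–Thomason).
The 5-cycle (worlds s,t,u,v,w with s→t→u→v→w→s) is intransitive. Mapping every world to a single reflexive point • is a surjective bounded morphism; the reflexive point is not intransitive (R••∧R•• but R••).
So no modal formula (or set of formulas) defines exactly the intransitive frames.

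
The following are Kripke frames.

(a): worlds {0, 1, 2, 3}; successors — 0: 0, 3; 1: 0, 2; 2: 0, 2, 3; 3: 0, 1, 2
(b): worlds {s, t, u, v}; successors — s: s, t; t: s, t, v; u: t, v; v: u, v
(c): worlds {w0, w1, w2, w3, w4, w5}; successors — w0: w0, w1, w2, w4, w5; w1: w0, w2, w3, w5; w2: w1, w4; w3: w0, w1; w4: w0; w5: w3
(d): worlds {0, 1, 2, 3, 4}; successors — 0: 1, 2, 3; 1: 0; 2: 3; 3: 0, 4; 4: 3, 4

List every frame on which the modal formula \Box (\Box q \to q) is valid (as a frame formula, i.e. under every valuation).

none

This is the axiom for shift-reflexivity; its first-order frame correspondent is \forall x \forall y (Rxy \to Ryy).
(a): fails — R31 but not R11.
(b): fails — Rvu but not Ruu.
(c): fails — Rw1w5 but not Rw5w5.
(d): fails — R10 but not R00.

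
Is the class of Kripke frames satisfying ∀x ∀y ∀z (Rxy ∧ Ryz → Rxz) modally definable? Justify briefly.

The condition is transitivity. A defining modal formula is □q → □□q.

Yes — defined by □q → □□q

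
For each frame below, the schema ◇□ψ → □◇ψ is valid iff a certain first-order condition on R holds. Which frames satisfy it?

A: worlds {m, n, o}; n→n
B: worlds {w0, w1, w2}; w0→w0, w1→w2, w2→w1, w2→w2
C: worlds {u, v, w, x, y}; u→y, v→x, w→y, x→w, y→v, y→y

A, B

This is the axiom for convergence; its first-order frame correspondent is ∀x ∀y ∀z (Rxy ∧ Rxz → ∃w (Ryw ∧ Rzw)).
A: ✓.
B: ✓.
C: fails — Ryy and Ryv but y and v have no common successor.
Valid on: A, B.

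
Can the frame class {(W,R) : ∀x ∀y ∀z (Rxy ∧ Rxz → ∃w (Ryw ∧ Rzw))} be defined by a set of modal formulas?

This is a Sahlqvist condition; the .2 axiom ◇□r → □◇r defines it.

Yes, by ◇□r → □◇r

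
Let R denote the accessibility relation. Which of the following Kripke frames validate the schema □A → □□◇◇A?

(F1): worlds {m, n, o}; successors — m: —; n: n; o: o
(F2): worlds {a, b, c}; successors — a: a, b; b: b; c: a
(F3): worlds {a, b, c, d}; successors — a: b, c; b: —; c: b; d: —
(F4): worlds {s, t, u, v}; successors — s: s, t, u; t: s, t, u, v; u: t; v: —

Frame correspondent (Sahlqvist): ∀x ∀z (xR²z → ∃w (xRw ∧ zR²w)) — i.e. a generalized confluence (Geach) condition.
(F1): satisfies the condition.
(F2): fails — cR²b but no w with cRw and bR²w.
(F3): fails — aR²b but no w with aRw and bR²w.
(F4): fails — sR²v but no w with sRw and vR²w.
Valid on: (F1).

(F1)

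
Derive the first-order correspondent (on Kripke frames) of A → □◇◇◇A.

∀x ∀z (xRz → ∃w (x = w ∧ zR³w))

This is a Sahlqvist (Geach-type) schema ◇^0□^0A → □^1◇^3A.
First-order correspondent: ∀x ∀z (xRz → ∃w (x = w ∧ zR³w)).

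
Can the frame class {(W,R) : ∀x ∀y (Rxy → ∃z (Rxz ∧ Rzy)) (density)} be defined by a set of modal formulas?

Yes — defined by □□q → □q

This is a Sahlqvist condition; the C4 axiom □□q → □q defines it.
Suppose □□q→□q is valid. Take Rxy and set V(q)={w : xR²w}. Then □□q at x, so □q at x, so q at y, i.e. ∃z(Rxz∧Rzy).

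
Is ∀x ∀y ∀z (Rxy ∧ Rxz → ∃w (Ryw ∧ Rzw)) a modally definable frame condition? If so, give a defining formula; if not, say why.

Definable; ◇□q → □◇q defines it

The condition is convergence. A defining modal formula is ◇□q → □◇q.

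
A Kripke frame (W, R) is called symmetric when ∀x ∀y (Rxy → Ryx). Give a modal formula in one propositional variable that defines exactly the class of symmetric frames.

This is symmetry; the standard corresponding axiom is B: p → □◇p.

p → □◇p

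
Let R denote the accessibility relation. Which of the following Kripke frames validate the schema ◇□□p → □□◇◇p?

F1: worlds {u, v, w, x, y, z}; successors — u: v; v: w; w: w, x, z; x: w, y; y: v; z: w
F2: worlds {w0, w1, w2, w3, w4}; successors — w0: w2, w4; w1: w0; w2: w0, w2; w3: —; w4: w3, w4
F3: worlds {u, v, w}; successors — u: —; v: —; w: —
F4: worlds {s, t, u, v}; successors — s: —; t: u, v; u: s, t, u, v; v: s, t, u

Frame correspondent (Sahlqvist): ∀x ∀y ∀z ((xRy ∧ xR²z) → ∃w (yR²w ∧ zR²w)) — i.e. a generalized confluence (Geach) condition.
F1: holds.
F2: fails — w0Rw2, w0R²w3 but no w with w2R²w and w3R²w.
F3: holds.
F4: fails — tRu, tR²s but no w with uR²w and sR²w.
Valid on: F1, F3.

F1, F3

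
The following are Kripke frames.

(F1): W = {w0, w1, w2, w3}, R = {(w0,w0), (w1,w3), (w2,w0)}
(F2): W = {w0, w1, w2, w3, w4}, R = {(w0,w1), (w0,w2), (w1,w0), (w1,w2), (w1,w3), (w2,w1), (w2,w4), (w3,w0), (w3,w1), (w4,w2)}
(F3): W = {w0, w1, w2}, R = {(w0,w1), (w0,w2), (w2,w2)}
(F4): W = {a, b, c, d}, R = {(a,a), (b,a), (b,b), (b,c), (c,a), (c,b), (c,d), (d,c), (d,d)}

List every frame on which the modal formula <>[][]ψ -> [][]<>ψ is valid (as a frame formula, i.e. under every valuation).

(F1)

The schema corresponds to a generalized confluence (Geach) condition: forall x forall y forall z ((xRy & x R^2 z) -> exists w (y R^2 w & zRw)).
(F1): holds.
(F2): fails — w0Rw2, w0R²w2 but no w with w2R²w and w2Rw.
(F3): fails — w0Rw1, w0R²w2 but no w with w1R²w and w2Rw.
(F4): fails — bRa, bR²d but no w with aR²w and dRw.
Valid on: (F1).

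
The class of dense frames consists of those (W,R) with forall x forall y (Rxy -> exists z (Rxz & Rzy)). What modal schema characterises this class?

A defining formula is □□q → □q (the C4 axiom).
Suppose □□q→□q is valid. Take Rxy and set V(q)={w : xR²w}. Then □□q at x, so □q at x, so q at y, i.e. ∃z(Rxz∧Rzy).

□□q → □q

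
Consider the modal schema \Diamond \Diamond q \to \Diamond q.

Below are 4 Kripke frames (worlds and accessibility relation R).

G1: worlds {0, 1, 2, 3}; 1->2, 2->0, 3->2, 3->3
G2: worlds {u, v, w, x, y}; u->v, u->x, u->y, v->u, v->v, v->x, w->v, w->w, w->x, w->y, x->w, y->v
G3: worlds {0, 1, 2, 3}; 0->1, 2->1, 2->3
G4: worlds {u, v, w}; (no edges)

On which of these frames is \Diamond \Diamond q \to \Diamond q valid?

G3, G4

The schema corresponds to transitivity: \forall x \forall y \forall z (Rxy \wedge Ryz \to Rxz).
G1: fails — R12 and R20 but not R10.
G2: fails — Ruv and Rvu but not Ruu.
G3: ✓.
G4: ✓.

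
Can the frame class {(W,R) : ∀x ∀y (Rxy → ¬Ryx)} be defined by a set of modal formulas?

If a class were modally definable it would be closed under surjective bounded morphisms (Goldblatt–Thomason).
The 5-cycle (worlds s,t,u,v,w with s→t→u→v→w→s) is asymmetric. Mapping every world to a single reflexive point • is a surjective bounded morphism, and the reflexive point is not asymmetric (R•• but asymmetry requires ¬R••).
Hence asymmetry is not modally definable.

No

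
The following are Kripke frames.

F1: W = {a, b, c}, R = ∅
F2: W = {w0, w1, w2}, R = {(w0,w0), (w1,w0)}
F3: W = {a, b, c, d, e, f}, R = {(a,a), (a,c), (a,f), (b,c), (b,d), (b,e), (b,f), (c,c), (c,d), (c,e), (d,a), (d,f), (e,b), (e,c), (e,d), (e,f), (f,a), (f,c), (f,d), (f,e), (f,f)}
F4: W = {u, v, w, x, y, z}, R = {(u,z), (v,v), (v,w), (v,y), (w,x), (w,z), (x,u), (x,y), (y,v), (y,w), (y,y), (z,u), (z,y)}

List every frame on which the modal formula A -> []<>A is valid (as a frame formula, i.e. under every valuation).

F1

The schema corresponds to symmetry: forall x forall y (Rxy -> Ryx).
F1: condition met.
F2: fails — Rw1w0 but not Rw0w1.
F3: fails — Rcd but not Rdc.
F4: fails — Rwx but not Rxw.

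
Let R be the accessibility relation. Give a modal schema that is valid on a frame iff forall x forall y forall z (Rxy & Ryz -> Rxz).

This is transitivity; the standard corresponding axiom is 4: □r → □□r.
Suppose □r→□□r is valid. Take Rxy, Ryz and set V(r)={w : Rxw}. Then □r at x, so □□r at x, so □r at y, so r at z, i.e. Rxz.

□r → □□r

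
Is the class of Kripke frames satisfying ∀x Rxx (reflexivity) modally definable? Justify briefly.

Yes — defined by □r → r

Yes: it is reflexivity, defined by the T schema □r → r.
Suppose □r→r is valid. At any x set V(r)={w : Rxw}. Then □r holds at x, so r holds at x, i.e. Rxx.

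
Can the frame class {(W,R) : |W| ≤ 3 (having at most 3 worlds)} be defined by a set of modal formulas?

Modal frame validity is preserved under disjoint unions.
Any modal formula valid on each of 4 disjoint one-world frames is valid on their disjoint union (validity is preserved under disjoint unions). Each one-world frame has |W|=1≤3, but the union has |W|=4.
Hence having at most 3 worlds is not modally definable.

No — not modally definable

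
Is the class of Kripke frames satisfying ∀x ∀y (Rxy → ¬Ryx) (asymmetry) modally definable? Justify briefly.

Not modally definable

Any modally definable frame class is closed under surjective bounded morphisms.
The 3-cycle (worlds s,t,u with s→t→u→s) is asymmetric. Mapping every world to a single reflexive point • is a surjective bounded morphism, and the reflexive point is not asymmetric (R•• but asymmetry requires ¬R••).
So no modal formula (or set of formulas) defines exactly the asymmetric frames.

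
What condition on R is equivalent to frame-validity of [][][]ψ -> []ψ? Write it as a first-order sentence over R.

forall x forall z (xRz -> exists w (x R^3 w & z = w))

This is a Sahlqvist (Geach-type) schema ◇^0□^3ψ → □^1◇^0ψ.
Minimal-valuation argument: fix x; take any y with xR^0y and any z with xR^1z. Set V(ψ) to the set of worlds R-reachable from y in exactly 3 steps. Then □^3ψ holds at y, so the antecedent holds at x; validity forces ◇^0ψ at z, giving a w with zR^0w and yR^3w.
First-order correspondent: forall x forall z (xRz -> exists w (x R^3 w & z = w)).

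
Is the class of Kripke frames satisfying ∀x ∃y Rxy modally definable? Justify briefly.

Definable; □r → ◇r defines it

This is a Sahlqvist condition; the D axiom □r → ◇r defines it.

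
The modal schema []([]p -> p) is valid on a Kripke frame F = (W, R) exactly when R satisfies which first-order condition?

shift-reflexivity: forall x forall y (Rxy -> Ryy)

This schema is the T□ axiom.
Its frame correspondent is shift-reflexivity — forall x forall y (Rxy -> Ryy).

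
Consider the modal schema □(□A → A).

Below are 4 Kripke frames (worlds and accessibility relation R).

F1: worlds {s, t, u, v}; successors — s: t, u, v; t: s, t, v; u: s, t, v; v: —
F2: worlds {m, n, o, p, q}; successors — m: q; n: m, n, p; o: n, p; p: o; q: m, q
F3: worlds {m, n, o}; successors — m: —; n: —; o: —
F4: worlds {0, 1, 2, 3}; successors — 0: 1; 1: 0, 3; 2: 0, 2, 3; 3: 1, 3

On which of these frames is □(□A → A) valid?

F3

The schema corresponds to shift-reflexivity: ∀x ∀y (Rxy → Ryy).
F1: fails — Ruv but not Rvv.
F2: fails — Rop but not Rpp.
F3: holds.
F4: fails — R10 but not R00.
Valid on: F3.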